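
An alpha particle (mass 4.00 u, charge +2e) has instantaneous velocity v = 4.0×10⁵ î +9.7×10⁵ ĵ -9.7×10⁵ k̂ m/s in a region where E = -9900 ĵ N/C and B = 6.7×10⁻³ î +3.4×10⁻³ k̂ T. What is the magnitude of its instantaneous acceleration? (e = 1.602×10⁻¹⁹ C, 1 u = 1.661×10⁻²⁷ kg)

|a| ≈ 9.26×10¹¹ m/s²

v×B = (3300, -7860, -6500) N/C.
E + v×B = (3300, -1.78×10⁴, -6500) N/C.
F = q(E + v×B) = (3.204×10⁻¹⁹ C)·(3300, -1.78×10⁴, -6500) = (1.06×10⁻¹⁵, -5.69×10⁻¹⁵, -2.08×10⁻¹⁵) N.
|a| = |F|/m = 6.150×10⁻¹⁵/6.644×10⁻²⁷ ≈ 9.26×10¹¹ m/s².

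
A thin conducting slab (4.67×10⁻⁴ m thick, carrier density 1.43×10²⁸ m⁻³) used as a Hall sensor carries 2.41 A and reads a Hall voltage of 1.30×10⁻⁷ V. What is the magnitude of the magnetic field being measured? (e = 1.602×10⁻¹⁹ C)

B ≈ 0.0577 T

From V_H = IB/(n e t), B = V_H n e t / I.
B = (1.30×10⁻⁷)(1.43×10²⁸)(1.602×10⁻¹⁹)(4.67×10⁻⁴)/2.41 ≈ 0.0577 T.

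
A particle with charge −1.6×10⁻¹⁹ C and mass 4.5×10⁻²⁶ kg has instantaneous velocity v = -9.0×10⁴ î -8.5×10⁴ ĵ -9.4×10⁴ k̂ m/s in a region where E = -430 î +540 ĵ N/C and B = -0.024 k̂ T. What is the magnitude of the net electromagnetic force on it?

v×B = (2040, -2160, 0) N/C.
E + v×B = (1610, -1620, 0) N/C.
F = q(E + v×B) = (−1.6×10⁻¹⁹ C)·(1610, -1620, 0) = (-2.58×10⁻¹⁶, 2.59×10⁻¹⁶, 0) N.
|F| = 3.65×10⁻¹⁶ N.

|F| ≈ 3.65×10⁻¹⁶ N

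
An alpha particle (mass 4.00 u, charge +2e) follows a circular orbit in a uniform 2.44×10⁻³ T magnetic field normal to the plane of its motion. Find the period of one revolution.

T ≈ 5.34×10⁻⁵ s

The cyclotron period depends only on m, q, B: T = 2πm/(|q|B).
T = 2π(6.644×10⁻²⁷)/((3.204×10⁻¹⁹)(2.44×10⁻³)) ≈ 5.34×10⁻⁵ s.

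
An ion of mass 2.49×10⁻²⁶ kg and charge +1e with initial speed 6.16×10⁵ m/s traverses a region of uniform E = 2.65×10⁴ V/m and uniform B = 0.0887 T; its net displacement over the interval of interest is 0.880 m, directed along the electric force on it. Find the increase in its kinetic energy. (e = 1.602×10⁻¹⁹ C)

ΔKE ≈ 3.74×10⁻¹⁵ J

The magnetic force is always ⟂ v and does no work; only the electric force changes KE.
ΔKE = F_E · d = |q|E d = (1.602×10⁻¹⁹)(2.65×10⁴)(0.880) ≈ 3.74×10⁻¹⁵ J.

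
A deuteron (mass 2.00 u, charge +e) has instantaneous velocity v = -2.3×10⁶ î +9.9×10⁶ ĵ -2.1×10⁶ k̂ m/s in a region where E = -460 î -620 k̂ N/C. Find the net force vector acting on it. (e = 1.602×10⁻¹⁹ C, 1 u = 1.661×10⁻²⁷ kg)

Only an electric field acts, so F = qE = (1.602×10⁻¹⁹ C)·(-460, 0, -620) = (-7.37×10⁻¹⁷, 0, -9.93×10⁻¹⁷) N.

F ≈ (-7.37×10⁻¹⁷, 0, -9.93×10⁻¹⁷) N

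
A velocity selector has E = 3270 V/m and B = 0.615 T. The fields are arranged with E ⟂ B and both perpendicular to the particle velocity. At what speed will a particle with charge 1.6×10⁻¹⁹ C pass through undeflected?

Zero net Lorentz force requires |qE| = |q v×B|, i.e. E = vB.
v = E/B = 3270/0.615 = 5320 m/s.
The result is independent of the particle's charge and mass.

v = 5320 m/s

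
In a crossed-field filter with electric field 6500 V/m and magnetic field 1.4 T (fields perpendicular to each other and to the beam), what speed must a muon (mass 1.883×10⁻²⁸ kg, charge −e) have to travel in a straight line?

v = 4600 m/s

For undeflected motion the electric and magnetic forces balance: qE = qvB.
v = E/B = 6500/1.4 = 4600 m/s.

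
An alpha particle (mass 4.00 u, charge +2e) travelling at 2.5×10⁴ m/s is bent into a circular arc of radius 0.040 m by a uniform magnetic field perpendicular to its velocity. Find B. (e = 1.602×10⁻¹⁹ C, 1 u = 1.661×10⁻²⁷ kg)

From |q|vB = mv²/r, B = mv/(|q|r).
B = (6.644×10⁻²⁷)(2.5×10⁴)/((3.204×10⁻¹⁹)(0.040)) ≈ 0.013 T.

B ≈ 0.013 T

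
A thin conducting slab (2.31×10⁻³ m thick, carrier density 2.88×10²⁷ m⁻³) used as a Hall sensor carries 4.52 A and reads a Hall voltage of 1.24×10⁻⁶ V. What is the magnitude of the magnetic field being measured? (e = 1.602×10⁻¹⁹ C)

B ≈ 0.292 T

From V_H = IB/(n e t), B = V_H n e t / I.
B = (1.24×10⁻⁶)(2.88×10²⁷)(1.602×10⁻¹⁹)(2.31×10⁻³)/4.52 ≈ 0.292 T.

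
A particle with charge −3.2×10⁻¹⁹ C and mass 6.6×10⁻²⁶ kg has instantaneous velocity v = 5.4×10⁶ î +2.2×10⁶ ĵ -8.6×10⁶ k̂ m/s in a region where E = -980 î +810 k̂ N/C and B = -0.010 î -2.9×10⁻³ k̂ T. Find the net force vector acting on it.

F ≈ (2.36×10⁻¹⁵, -3.25×10⁻¹⁴, -7.30×10⁻¹⁵) N

v×B = (-6380, 1.02×10⁵, 2.20×10⁴) N/C.
E + v×B = (-7360, 1.02×10⁵, 2.28×10⁴) N/C.
F = q(E + v×B) = (−3.2×10⁻¹⁹ C)·(-7360, 1.02×10⁵, 2.28×10⁴) = (2.36×10⁻¹⁵, -3.25×10⁻¹⁴, -7.30×10⁻¹⁵) N.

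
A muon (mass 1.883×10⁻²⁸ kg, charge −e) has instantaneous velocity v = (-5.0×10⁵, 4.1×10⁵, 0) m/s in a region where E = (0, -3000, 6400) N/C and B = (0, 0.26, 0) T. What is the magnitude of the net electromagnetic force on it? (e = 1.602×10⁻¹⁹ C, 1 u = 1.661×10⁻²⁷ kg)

v×B = (0, 0, -1.30×10⁵) N/C.
E + v×B = (0, -3000, -1.24×10⁵) N/C.
F = q(E + v×B) = (−1.602×10⁻¹⁹ C)·(0, -3000, -1.24×10⁵) = (0, 4.81×10⁻¹⁶, 1.98×10⁻¹⁴) N.
|F| = 1.98×10⁻¹⁴ N.

|F| ≈ 1.98×10⁻¹⁴ N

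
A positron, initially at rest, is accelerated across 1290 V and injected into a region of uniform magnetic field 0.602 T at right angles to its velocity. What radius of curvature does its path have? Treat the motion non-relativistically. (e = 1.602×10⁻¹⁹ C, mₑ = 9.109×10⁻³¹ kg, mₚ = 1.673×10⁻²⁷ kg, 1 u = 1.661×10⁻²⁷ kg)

Acceleration: |q|V = ½mv² ⇒ v = √(2|q|V/m) = √(2·1.602×10⁻¹⁹·1290/9.109×10⁻³¹) ≈ 2.130×10⁷ m/s.
In the field: r = mv/(|q|B) = (9.109×10⁻³¹)(2.130×10⁷)/((1.602×10⁻¹⁹)(0.602)) ≈ 2.01×10⁻⁴ m.

r ≈ 2.01×10⁻⁴ m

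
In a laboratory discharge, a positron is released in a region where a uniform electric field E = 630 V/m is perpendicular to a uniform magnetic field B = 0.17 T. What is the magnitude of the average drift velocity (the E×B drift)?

The E×B drift speed is v_d = E/B.
v_d = 630/0.17 = 3700 m/s.

v_d ≈ 3700 m/s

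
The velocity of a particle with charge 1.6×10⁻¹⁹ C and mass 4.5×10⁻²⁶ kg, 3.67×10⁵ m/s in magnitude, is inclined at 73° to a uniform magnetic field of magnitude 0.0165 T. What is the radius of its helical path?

r ≈ 5.98 m

v⊥ = v sinθ = 3.67×10⁵·sin73° ≈ 3.510×10⁵ m/s.
r = m v⊥/(|q|B) = (4.5×10⁻²⁶)(3.510×10⁵)/((1.6×10⁻¹⁹)(0.0165)) ≈ 5.98 m.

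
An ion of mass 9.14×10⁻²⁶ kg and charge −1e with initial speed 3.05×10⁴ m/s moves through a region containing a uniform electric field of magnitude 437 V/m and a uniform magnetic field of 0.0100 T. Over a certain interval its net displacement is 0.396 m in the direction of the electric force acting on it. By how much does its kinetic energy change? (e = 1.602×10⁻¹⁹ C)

ΔKE ≈ 2.77×10⁻¹⁷ J

The magnetic force is always ⟂ v and does no work; only the electric force changes KE.
ΔKE = F_E · d = |q|E d = (1.602×10⁻¹⁹)(437)(0.396) ≈ 2.77×10⁻¹⁷ J.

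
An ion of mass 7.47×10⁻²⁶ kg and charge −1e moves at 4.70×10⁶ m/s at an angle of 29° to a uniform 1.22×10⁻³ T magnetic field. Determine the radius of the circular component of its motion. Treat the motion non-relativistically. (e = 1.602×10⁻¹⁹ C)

r ≈ 871 m

v⊥ = v sinθ = 4.70×10⁶·sin29° ≈ 2.279×10⁶ m/s.
r = m v⊥/(|q|B) = (7.47×10⁻²⁶)(2.279×10⁶)/((1.602×10⁻¹⁹)(1.22×10⁻³)) ≈ 871 m.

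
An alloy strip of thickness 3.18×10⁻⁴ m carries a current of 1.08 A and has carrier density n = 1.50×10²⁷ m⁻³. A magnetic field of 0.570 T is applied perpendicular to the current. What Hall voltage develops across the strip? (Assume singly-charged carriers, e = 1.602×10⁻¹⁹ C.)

V_H = IB/(n e t).
V_H = (1.08)(0.570)/((1.50×10²⁷)(1.602×10⁻¹⁹)(3.18×10⁻⁴)) ≈ 8.06×10⁻⁶ V.

V_H ≈ 8.06×10⁻⁶ V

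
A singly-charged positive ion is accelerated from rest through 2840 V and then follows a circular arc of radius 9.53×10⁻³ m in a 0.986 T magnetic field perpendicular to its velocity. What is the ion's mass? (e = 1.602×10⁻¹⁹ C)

m ≈ 2.49×10⁻²⁷ kg

Combine |q|V = ½mv² and r = mv/(|q|B): eliminate v to get m = qB²r²/(2V).
m = (1.602×10⁻¹⁹)(0.986)²(9.53×10⁻³)²/(2·2840) ≈ 2.49×10⁻²⁷ kg.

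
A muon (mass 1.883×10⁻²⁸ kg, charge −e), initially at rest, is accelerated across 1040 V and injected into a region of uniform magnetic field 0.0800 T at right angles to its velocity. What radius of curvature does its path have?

Acceleration: |q|V = ½mv² ⇒ v = √(2|q|V/m) = √(2·1.602×10⁻¹⁹·1040/1.883×10⁻²⁸) ≈ 1.330×10⁶ m/s.
In the field: r = mv/(|q|B) = (1.883×10⁻²⁸)(1.330×10⁶)/((1.602×10⁻¹⁹)(0.0800)) ≈ 0.0195 m.

r ≈ 0.0195 m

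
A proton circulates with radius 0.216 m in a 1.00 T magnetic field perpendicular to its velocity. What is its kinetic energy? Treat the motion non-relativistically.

v = |q|Br/m, then KE = ½mv² = (qBr)²/(2m).
v = (1.602×10⁻¹⁹)(1.00)(0.216)/1.673×10⁻²⁷ ≈ 2.068×10⁷ m/s.
KE = ½(1.673×10⁻²⁷)(2.068×10⁷)² ≈ 3.58×10⁻¹³ J = 2.23×10⁶ eV.

KE ≈ 2.23×10⁶ eV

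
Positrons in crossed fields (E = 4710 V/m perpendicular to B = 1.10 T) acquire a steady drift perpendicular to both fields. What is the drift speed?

v_d ≈ 4280 m/s

The E×B drift speed is v_d = E/B.
v_d = 4710/1.10 = 4280 m/s.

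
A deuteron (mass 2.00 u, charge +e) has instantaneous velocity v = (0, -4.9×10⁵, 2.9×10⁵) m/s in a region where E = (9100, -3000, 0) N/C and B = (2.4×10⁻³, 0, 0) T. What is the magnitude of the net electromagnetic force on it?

v×B = (0, 696, 1180) N/C.
E + v×B = (9100, -2300, 1180) N/C.
F = q(E + v×B) = (1.602×10⁻¹⁹ C)·(9100, -2300, 1180) = (1.46×10⁻¹⁵, -3.69×10⁻¹⁶, 1.88×10⁻¹⁶) N.
|F| = 1.52×10⁻¹⁵ N.

|F| ≈ 1.52×10⁻¹⁵ N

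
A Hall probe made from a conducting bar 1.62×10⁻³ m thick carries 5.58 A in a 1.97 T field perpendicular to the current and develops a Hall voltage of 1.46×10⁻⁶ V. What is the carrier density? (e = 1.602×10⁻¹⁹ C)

n ≈ 2.90×10²⁸ m⁻³

From V_H = IB/(n e t), n = IB/(V_H e t).
n = (5.58)(1.97)/((1.46×10⁻⁶)(1.602×10⁻¹⁹)(1.62×10⁻³)) ≈ 2.90×10²⁸ m⁻³.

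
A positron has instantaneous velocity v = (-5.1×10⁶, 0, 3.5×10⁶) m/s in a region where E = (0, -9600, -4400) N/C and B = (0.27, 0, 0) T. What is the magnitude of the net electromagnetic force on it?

v×B = (0, 9.45×10⁵, 0) N/C.
E + v×B = (0, 9.35×10⁵, -4400) N/C.
F = q(E + v×B) = (1.602×10⁻¹⁹ C)·(0, 9.35×10⁵, -4400) = (0, 1.50×10⁻¹³, -7.05×10⁻¹⁶) N.
|F| = 1.50×10⁻¹³ N.

|F| ≈ 1.50×10⁻¹³ N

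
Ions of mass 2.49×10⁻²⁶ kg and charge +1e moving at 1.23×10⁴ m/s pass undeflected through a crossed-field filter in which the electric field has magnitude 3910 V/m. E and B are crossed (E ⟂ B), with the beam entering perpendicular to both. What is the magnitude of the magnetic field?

Balance of forces in the selector: qE = qvB ⇒ B = E/v.
B = 3910/1.23×10⁴ = 0.318 T.

B = 0.318 T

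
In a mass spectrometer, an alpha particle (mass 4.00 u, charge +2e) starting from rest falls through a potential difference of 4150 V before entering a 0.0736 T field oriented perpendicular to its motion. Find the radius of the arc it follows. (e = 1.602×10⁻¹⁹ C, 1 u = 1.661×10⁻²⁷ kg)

Acceleration: |q|V = ½mv² ⇒ v = √(2|q|V/m) = √(2·3.204×10⁻¹⁹·4150/6.644×10⁻²⁷) ≈ 6.327×10⁵ m/s.
In the field: r = mv/(|q|B) = (6.644×10⁻²⁷)(6.327×10⁵)/((3.204×10⁻¹⁹)(0.0736)) ≈ 0.178 m.

r ≈ 0.178 m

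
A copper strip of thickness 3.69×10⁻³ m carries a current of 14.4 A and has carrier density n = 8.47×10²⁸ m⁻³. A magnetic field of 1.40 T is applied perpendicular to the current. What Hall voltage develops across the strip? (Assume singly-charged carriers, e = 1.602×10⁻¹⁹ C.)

V_H = IB/(n e t).
V_H = (14.4)(1.40)/((8.47×10²⁸)(1.602×10⁻¹⁹)(3.69×10⁻³)) ≈ 4.03×10⁻⁷ V.

V_H ≈ 4.03×10⁻⁷ V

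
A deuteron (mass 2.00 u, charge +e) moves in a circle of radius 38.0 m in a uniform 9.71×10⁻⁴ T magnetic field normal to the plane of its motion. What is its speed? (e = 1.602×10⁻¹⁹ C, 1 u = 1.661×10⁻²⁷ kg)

v ≈ 1.78×10⁶ m/s

From |q|vB = mv²/r, v = |q|Br/m.
v = (1.602×10⁻¹⁹)(9.71×10⁻⁴)(38.0)/3.322×10⁻²⁷ ≈ 1.78×10⁶ m/s.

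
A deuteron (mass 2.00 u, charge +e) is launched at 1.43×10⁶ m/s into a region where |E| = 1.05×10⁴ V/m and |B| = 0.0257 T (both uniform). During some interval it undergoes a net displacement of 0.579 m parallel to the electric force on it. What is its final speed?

B does no work; ΔKE = |q|E d.
½mv_f² = ½mv₀² + |q|Ed = ½(3.322×10⁻²⁷)(1.43×10⁶)² + (1.602×10⁻¹⁹)(1.05×10⁴)(0.579) ≈ 3.397×10⁻¹⁵ J + 9.739×10⁻¹⁶ J ≈ 4.371×10⁻¹⁵ J.
v_f = √(2·4.371×10⁻¹⁵/3.322×10⁻²⁷) ≈ 1.62×10⁶ m/s.

v_f ≈ 1.62×10⁶ m/s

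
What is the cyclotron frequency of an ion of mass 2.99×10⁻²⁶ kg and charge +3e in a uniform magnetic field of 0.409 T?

f = |q|B/(2πm).
f = (4.806×10⁻¹⁹)(0.409)/(2π·2.99×10⁻²⁶) ≈ 1.05×10⁶ Hz.

f ≈ 1.05×10⁶ Hz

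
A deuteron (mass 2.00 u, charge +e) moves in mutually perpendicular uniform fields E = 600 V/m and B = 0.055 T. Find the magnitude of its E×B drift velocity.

v_d ≈ 1.1×10⁴ m/s

The steady drift has the magnetic force balancing the electric force, so v_d = E/B.
v_d = 600/0.055 = 1.1×10⁴ m/s.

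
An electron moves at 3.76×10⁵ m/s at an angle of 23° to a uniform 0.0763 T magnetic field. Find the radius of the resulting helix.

r ≈ 1.09×10⁻⁵ m

v⊥ = v sinθ = 3.76×10⁵·sin23° ≈ 1.469×10⁵ m/s.
r = m v⊥/(|q|B) = (9.109×10⁻³¹)(1.469×10⁵)/((1.602×10⁻¹⁹)(0.0763)) ≈ 1.09×10⁻⁵ m.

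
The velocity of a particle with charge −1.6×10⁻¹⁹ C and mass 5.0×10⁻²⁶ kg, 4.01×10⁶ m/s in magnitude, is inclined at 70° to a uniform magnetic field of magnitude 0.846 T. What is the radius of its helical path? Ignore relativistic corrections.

v⊥ = v sinθ = 4.01×10⁶·sin70° ≈ 3.768×10⁶ m/s.
r = m v⊥/(|q|B) = (5.0×10⁻²⁶)(3.768×10⁶)/((1.6×10⁻¹⁹)(0.846)) ≈ 1.39 m.

r ≈ 1.39 m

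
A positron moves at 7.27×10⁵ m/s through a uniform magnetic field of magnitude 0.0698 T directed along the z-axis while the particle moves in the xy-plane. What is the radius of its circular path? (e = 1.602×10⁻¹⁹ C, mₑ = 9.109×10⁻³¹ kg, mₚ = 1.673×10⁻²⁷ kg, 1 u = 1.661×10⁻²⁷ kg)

r ≈ 5.92×10⁻⁵ m

The magnetic force provides the centripetal force: |q|vB = mv²/r.
r = mv/(|q|B) = (9.109×10⁻³¹)(7.27×10⁵)/((1.602×10⁻¹⁹)(0.0698)) ≈ 5.92×10⁻⁵ m.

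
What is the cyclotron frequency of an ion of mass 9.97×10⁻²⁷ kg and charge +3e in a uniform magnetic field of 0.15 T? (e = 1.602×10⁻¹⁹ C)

f = |q|B/(2πm).
f = (4.806×10⁻¹⁹)(0.15)/(2π·9.97×10⁻²⁷) ≈ 1.2×10⁶ Hz.

f ≈ 1.2×10⁶ Hz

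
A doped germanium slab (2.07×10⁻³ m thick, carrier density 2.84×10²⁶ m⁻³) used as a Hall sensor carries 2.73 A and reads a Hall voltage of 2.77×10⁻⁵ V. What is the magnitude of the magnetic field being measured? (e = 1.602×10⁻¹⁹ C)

B ≈ 0.956 T

From V_H = IB/(n e t), B = V_H n e t / I.
B = (2.77×10⁻⁵)(2.84×10²⁶)(1.602×10⁻¹⁹)(2.07×10⁻³)/2.73 ≈ 0.956 T.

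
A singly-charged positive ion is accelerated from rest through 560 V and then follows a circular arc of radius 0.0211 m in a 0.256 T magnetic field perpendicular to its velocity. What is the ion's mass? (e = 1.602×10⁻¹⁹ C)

Combine |q|V = ½mv² and r = mv/(|q|B): eliminate v to get m = qB²r²/(2V).
m = (1.602×10⁻¹⁹)(0.256)²(0.0211)²/(2·560) ≈ 4.17×10⁻²⁷ kg.

m ≈ 4.17×10⁻²⁷ kg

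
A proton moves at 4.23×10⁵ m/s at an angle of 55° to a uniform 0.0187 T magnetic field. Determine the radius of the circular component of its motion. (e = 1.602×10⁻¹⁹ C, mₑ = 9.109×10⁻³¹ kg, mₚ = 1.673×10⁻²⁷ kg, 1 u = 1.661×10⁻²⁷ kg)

r ≈ 0.194 m

v⊥ = v sinθ = 4.23×10⁵·sin55° ≈ 3.465×10⁵ m/s.
r = m v⊥/(|q|B) = (1.673×10⁻²⁷)(3.465×10⁵)/((1.602×10⁻¹⁹)(0.0187)) ≈ 0.194 m.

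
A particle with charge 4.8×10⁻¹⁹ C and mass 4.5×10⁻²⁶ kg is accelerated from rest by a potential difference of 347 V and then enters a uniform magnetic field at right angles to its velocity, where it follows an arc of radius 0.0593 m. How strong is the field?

v = √(2|q|V/m) = √(2·4.8×10⁻¹⁹·347/4.5×10⁻²⁶) ≈ 8.604×10⁴ m/s.
B = mv/(|q|r) = (4.5×10⁻²⁶)(8.604×10⁴)/((4.8×10⁻¹⁹)(0.0593)) ≈ 0.136 T.

B ≈ 0.136 T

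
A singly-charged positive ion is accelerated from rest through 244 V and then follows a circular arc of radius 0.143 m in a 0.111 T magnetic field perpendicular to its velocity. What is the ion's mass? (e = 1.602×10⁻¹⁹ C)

m ≈ 8.27×10⁻²⁶ kg

Combine |q|V = ½mv² and r = mv/(|q|B): eliminate v to get m = qB²r²/(2V).
m = (1.602×10⁻¹⁹)(0.111)²(0.143)²/(2·244) ≈ 8.27×10⁻²⁶ kg.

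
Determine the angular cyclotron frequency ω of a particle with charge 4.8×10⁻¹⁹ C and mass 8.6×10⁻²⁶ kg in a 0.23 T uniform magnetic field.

ω ≈ 1.3×10⁶ rad/s

ω = |q|B/m.
ω = (4.8×10⁻¹⁹)(0.23)/8.6×10⁻²⁶ ≈ 1.3×10⁶ rad/s.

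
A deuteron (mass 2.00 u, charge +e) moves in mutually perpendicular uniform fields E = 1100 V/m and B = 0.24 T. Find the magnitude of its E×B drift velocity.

In crossed fields the guiding centre drifts at v_d = |E×B|/B² = E/B, independent of charge and mass.
v_d = 1100/0.24 = 4600 m/s.

v_d ≈ 4600 m/s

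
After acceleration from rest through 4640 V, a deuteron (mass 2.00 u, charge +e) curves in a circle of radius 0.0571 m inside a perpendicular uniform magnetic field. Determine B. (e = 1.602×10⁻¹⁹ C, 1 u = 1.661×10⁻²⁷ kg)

v = √(2|q|V/m) = √(2·1.602×10⁻¹⁹·4640/3.322×10⁻²⁷) ≈ 6.690×10⁵ m/s.
B = mv/(|q|r) = (3.322×10⁻²⁷)(6.690×10⁵)/((1.602×10⁻¹⁹)(0.0571)) ≈ 0.243 T.

B ≈ 0.243 T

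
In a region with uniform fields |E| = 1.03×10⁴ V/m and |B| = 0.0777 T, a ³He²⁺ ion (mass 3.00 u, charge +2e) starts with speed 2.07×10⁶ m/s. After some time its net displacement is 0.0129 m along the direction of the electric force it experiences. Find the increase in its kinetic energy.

The magnetic force is always ⟂ v and does no work; only the electric force changes KE.
ΔKE = F_E · d = |q|E d = (3.204×10⁻¹⁹)(1.03×10⁴)(0.0129) ≈ 4.26×10⁻¹⁷ J.

ΔKE ≈ 4.26×10⁻¹⁷ J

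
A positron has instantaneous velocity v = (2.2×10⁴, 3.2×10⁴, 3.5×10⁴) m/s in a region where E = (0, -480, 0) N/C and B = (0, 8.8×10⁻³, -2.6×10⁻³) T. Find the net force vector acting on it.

v×B = (-391, 57.2, 194) N/C.
E + v×B = (-391, -423, 194) N/C.
F = q(E + v×B) = (1.602×10⁻¹⁹ C)·(-391, -423, 194) = (-6.27×10⁻¹⁷, -6.77×10⁻¹⁷, 3.10×10⁻¹⁷) N.

F ≈ (-6.27×10⁻¹⁷, -6.77×10⁻¹⁷, 3.10×10⁻¹⁷) N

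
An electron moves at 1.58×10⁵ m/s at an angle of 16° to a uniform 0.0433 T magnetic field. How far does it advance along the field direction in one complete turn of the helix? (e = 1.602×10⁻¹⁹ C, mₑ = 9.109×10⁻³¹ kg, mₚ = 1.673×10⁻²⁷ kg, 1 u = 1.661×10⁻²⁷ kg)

p ≈ 1.25×10⁻⁴ m

v∥ = v cosθ = 1.58×10⁵·cos16° ≈ 1.519×10⁵ m/s.
T = 2πm/(|q|B) = 2π(9.109×10⁻³¹)/((1.602×10⁻¹⁹)(0.0433)) ≈ 8.251×10⁻¹⁰ s.
pitch = v∥ T = (1.519×10⁵)(8.251×10⁻¹⁰) ≈ 1.25×10⁻⁴ m.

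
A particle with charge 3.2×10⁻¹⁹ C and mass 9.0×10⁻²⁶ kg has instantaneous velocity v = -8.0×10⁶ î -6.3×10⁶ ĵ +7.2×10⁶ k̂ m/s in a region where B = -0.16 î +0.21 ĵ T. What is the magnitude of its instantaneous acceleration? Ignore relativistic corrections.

v×B = (-1.51×10⁶, -1.15×10⁶, -2.69×10⁶) N/C.
F = q v×B = (3.2×10⁻¹⁹ C)·(-1.51×10⁶, -1.15×10⁶, -2.69×10⁶) = (-4.84×10⁻¹³, -3.69×10⁻¹³, -8.60×10⁻¹³) N.
|a| = |F|/m = 1.054×10⁻¹²/9.0×10⁻²⁶ ≈ 1.17×10¹³ m/s².

|a| ≈ 1.17×10¹³ m/s²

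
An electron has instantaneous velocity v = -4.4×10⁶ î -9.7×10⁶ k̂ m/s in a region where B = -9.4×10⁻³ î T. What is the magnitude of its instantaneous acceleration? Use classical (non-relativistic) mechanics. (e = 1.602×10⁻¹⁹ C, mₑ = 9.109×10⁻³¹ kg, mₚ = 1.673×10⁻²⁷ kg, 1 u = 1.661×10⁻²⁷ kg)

|a| ≈ 1.60×10¹⁶ m/s²

v×B = (0, 9.12×10⁴, 0) N/C.
F = q v×B = (−1.602×10⁻¹⁹ C)·(0, 9.12×10⁴, 0) = (0, -1.46×10⁻¹⁴, 0) N.
|a| = |F|/m = 1.461×10⁻¹⁴/9.109×10⁻³¹ ≈ 1.60×10¹⁶ m/s².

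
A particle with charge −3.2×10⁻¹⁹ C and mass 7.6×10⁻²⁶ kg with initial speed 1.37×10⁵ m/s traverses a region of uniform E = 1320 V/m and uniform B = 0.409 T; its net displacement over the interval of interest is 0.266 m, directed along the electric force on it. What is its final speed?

B does no work; ΔKE = |q|E d.
½mv_f² = ½mv₀² + |q|Ed = ½(7.6×10⁻²⁶)(1.37×10⁵)² + (3.2×10⁻¹⁹)(1320)(0.266) ≈ 7.132×10⁻¹⁶ J + 1.124×10⁻¹⁶ J ≈ 8.256×10⁻¹⁶ J.
v_f = √(2·8.256×10⁻¹⁶/7.6×10⁻²⁶) ≈ 1.47×10⁵ m/s.

v_f ≈ 1.47×10⁵ m/s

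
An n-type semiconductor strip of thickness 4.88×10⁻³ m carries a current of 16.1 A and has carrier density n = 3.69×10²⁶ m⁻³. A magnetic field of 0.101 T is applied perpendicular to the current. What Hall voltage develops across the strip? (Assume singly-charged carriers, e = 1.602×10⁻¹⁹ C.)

V_H ≈ 5.64×10⁻⁶ V

V_H = IB/(n e t).
V_H = (16.1)(0.101)/((3.69×10²⁶)(1.602×10⁻¹⁹)(4.88×10⁻³)) ≈ 5.64×10⁻⁶ V.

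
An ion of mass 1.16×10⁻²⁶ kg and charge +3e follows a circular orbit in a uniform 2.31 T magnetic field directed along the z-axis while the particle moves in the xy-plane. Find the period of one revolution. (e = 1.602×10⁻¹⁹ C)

T ≈ 6.57×10⁻⁸ s

The cyclotron period depends only on m, q, B: T = 2πm/(|q|B).
T = 2π(1.16×10⁻²⁶)/((4.806×10⁻¹⁹)(2.31)) ≈ 6.57×10⁻⁸ s.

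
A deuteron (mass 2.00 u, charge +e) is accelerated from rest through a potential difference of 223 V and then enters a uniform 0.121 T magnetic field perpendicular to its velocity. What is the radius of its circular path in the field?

r ≈ 0.0251 m

Acceleration: |q|V = ½mv² ⇒ v = √(2|q|V/m) = √(2·1.602×10⁻¹⁹·223/3.322×10⁻²⁷) ≈ 1.467×10⁵ m/s.
In the field: r = mv/(|q|B) = (3.322×10⁻²⁷)(1.467×10⁵)/((1.602×10⁻¹⁹)(0.121)) ≈ 0.0251 m.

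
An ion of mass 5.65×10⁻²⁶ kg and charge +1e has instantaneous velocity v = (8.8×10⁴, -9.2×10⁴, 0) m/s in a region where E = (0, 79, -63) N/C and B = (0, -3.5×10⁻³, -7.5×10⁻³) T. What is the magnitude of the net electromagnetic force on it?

v×B = (690, 660, -308) N/C.
E + v×B = (690, 739, -371) N/C.
F = q(E + v×B) = (1.602×10⁻¹⁹ C)·(690, 739, -371) = (1.11×10⁻¹⁶, 1.18×10⁻¹⁶, -5.94×10⁻¹⁷) N.
|F| = 1.73×10⁻¹⁶ N.

|F| ≈ 1.73×10⁻¹⁶ N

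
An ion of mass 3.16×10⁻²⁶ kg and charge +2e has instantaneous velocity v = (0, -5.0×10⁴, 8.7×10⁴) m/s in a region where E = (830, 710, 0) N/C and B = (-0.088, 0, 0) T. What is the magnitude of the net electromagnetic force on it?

v×B = (0, -7660, -4400) N/C.
E + v×B = (830, -6950, -4400) N/C.
F = q(E + v×B) = (3.204×10⁻¹⁹ C)·(830, -6950, -4400) = (2.66×10⁻¹⁶, -2.23×10⁻¹⁵, -1.41×10⁻¹⁵) N.
|F| = 2.65×10⁻¹⁵ N.

|F| ≈ 2.65×10⁻¹⁵ N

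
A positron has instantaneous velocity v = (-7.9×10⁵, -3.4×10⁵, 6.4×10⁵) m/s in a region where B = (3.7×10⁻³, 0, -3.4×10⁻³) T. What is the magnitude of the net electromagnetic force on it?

v×B = (1160, -318, 1260) N/C.
F = q v×B = (1.602×10⁻¹⁹ C)·(1160, -318, 1260) = (1.85×10⁻¹⁶, -5.09×10⁻¹⁷, 2.02×10⁻¹⁶) N.
|F| = 2.78×10⁻¹⁶ N.

|F| ≈ 2.78×10⁻¹⁶ N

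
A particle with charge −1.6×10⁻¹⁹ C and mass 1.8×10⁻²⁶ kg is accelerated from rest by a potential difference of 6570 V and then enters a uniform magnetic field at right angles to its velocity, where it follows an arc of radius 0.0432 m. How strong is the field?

B ≈ 0.890 T

v = √(2|q|V/m) = √(2·1.6×10⁻¹⁹·6570/1.8×10⁻²⁶) ≈ 3.418×10⁵ m/s.
B = mv/(|q|r) = (1.8×10⁻²⁶)(3.418×10⁵)/((1.6×10⁻¹⁹)(0.0432)) ≈ 0.890 T.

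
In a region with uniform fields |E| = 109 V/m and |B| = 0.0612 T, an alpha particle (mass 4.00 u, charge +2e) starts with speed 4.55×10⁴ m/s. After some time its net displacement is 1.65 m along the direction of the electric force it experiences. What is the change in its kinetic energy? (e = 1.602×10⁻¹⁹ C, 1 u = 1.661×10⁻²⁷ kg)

The magnetic force is always ⟂ v and does no work; only the electric force changes KE.
ΔKE = F_E · d = |q|E d = (3.204×10⁻¹⁹)(109)(1.65) ≈ 5.76×10⁻¹⁷ J.

ΔKE ≈ 5.76×10⁻¹⁷ J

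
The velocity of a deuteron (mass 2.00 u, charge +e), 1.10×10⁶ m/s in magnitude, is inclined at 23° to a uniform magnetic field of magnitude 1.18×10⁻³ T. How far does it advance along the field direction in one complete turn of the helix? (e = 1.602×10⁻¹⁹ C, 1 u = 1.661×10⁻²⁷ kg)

p ≈ 112 m

v∥ = v cosθ = 1.10×10⁶·cos23° ≈ 1.013×10⁶ m/s.
T = 2πm/(|q|B) = 2π(3.322×10⁻²⁷)/((1.602×10⁻¹⁹)(1.18×10⁻³)) ≈ 1.104×10⁻⁴ s.
pitch = v∥ T = (1.013×10⁶)(1.104×10⁻⁴) ≈ 112 m.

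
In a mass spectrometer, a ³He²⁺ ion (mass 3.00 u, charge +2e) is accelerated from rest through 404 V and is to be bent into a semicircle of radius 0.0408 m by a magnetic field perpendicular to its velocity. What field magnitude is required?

v = √(2|q|V/m) = √(2·3.204×10⁻¹⁹·404/4.983×10⁻²⁷) ≈ 2.279×10⁵ m/s.
B = mv/(|q|r) = (4.983×10⁻²⁷)(2.279×10⁵)/((3.204×10⁻¹⁹)(0.0408)) ≈ 0.0869 T.

B ≈ 0.0869 T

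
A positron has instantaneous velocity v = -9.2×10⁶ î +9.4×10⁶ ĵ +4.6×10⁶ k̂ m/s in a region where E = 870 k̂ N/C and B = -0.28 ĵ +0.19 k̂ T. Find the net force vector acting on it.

F ≈ (4.92×10⁻¹³, 2.80×10⁻¹³, 4.13×10⁻¹³) N

v×B = (3.07×10⁶, 1.75×10⁶, 2.58×10⁶) N/C.
E + v×B = (3.07×10⁶, 1.75×10⁶, 2.58×10⁶) N/C.
F = q(E + v×B) = (1.602×10⁻¹⁹ C)·(3.07×10⁶, 1.75×10⁶, 2.58×10⁶) = (4.92×10⁻¹³, 2.80×10⁻¹³, 4.13×10⁻¹³) N.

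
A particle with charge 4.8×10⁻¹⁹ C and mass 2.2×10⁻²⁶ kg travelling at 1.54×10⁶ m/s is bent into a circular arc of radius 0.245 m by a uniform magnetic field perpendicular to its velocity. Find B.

From |q|vB = mv²/r, B = mv/(|q|r).
B = (2.2×10⁻²⁶)(1.54×10⁶)/((4.8×10⁻¹⁹)(0.245)) ≈ 0.288 T.

B ≈ 0.288 T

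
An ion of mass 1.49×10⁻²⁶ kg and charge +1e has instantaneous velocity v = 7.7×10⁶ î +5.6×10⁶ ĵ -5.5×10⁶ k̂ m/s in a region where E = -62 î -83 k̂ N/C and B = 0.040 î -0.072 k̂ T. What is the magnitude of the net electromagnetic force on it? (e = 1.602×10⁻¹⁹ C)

v×B = (-4.03×10⁵, 3.34×10⁵, -2.24×10⁵) N/C.
E + v×B = (-4.03×10⁵, 3.34×10⁵, -2.24×10⁵) N/C.
F = q(E + v×B) = (1.602×10⁻¹⁹ C)·(-4.03×10⁵, 3.34×10⁵, -2.24×10⁵) = (-6.46×10⁻¹⁴, 5.36×10⁻¹⁴, -3.59×10⁻¹⁴) N.
|F| = 9.13×10⁻¹⁴ N.

|F| ≈ 9.13×10⁻¹⁴ N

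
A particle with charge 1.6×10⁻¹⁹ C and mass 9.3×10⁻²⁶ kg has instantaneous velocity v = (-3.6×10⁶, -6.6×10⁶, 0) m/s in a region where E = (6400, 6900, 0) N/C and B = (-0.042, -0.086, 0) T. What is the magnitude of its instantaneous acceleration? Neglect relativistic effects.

|a| ≈ 5.80×10¹⁰ m/s²

v×B = (0, 0, 3.24×10⁴) N/C.
E + v×B = (6400, 6900, 3.24×10⁴) N/C.
F = q(E + v×B) = (1.6×10⁻¹⁹ C)·(6400, 6900, 3.24×10⁴) = (1.02×10⁻¹⁵, 1.10×10⁻¹⁵, 5.18×10⁻¹⁵) N.
|a| = |F|/m = 5.398×10⁻¹⁵/9.3×10⁻²⁶ ≈ 5.80×10¹⁰ m/s².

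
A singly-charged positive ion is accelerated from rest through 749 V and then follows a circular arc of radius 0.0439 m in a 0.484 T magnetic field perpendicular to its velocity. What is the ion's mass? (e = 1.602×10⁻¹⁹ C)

Combine |q|V = ½mv² and r = mv/(|q|B): eliminate v to get m = qB²r²/(2V).
m = (1.602×10⁻¹⁹)(0.484)²(0.0439)²/(2·749) ≈ 4.83×10⁻²⁶ kg.

m ≈ 4.83×10⁻²⁶ kg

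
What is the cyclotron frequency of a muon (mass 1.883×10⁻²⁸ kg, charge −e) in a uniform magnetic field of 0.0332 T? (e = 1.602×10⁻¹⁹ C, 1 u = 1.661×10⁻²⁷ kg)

f ≈ 4.50×10⁶ Hz

f = |q|B/(2πm).
f = (1.602×10⁻¹⁹)(0.0332)/(2π·1.883×10⁻²⁸) ≈ 4.50×10⁶ Hz.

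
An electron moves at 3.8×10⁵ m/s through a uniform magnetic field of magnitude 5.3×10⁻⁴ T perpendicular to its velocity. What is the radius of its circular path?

The magnetic force provides the centripetal force: |q|vB = mv²/r.
r = mv/(|q|B) = (9.109×10⁻³¹)(3.8×10⁵)/((1.602×10⁻¹⁹)(5.3×10⁻⁴)) ≈ 4.1×10⁻³ m.

r ≈ 4.1×10⁻³ m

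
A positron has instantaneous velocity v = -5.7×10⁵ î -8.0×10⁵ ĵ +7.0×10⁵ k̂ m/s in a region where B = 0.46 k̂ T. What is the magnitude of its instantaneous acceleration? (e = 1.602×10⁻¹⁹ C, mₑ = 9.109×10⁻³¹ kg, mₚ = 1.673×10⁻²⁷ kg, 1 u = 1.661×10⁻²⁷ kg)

v×B = (-3.68×10⁵, 2.62×10⁵, 0) N/C.
F = q v×B = (1.602×10⁻¹⁹ C)·(-3.68×10⁵, 2.62×10⁵, 0) = (-5.90×10⁻¹⁴, 4.20×10⁻¹⁴, 0) N.
|a| = |F|/m = 7.239×10⁻¹⁴/9.109×10⁻³¹ ≈ 7.95×10¹⁶ m/s².

|a| ≈ 7.95×10¹⁶ m/s²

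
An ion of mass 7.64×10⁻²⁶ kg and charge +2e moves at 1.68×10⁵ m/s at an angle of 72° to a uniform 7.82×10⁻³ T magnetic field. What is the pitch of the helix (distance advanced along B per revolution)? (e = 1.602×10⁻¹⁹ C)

v∥ = v cosθ = 1.68×10⁵·cos72° ≈ 5.191×10⁴ m/s.
T = 2πm/(|q|B) = 2π(7.64×10⁻²⁶)/((3.204×10⁻¹⁹)(7.82×10⁻³)) ≈ 1.916×10⁻⁴ s.
pitch = v∥ T = (5.191×10⁴)(1.916×10⁻⁴) ≈ 9.95 m.

p ≈ 9.95 m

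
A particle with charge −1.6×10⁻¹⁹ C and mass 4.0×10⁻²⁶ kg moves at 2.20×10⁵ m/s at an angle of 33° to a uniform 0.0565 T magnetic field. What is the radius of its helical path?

r ≈ 0.530 m

v⊥ = v sinθ = 2.20×10⁵·sin33° ≈ 1.198×10⁵ m/s.
r = m v⊥/(|q|B) = (4.0×10⁻²⁶)(1.198×10⁵)/((1.6×10⁻¹⁹)(0.0565)) ≈ 0.530 m.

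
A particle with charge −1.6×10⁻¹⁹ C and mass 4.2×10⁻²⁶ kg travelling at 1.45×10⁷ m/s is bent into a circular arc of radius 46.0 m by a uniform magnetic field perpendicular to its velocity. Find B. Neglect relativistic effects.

B ≈ 0.0827 T

From |q|vB = mv²/r, B = mv/(|q|r).
B = (4.2×10⁻²⁶)(1.45×10⁷)/((1.6×10⁻¹⁹)(46.0)) ≈ 0.0827 T.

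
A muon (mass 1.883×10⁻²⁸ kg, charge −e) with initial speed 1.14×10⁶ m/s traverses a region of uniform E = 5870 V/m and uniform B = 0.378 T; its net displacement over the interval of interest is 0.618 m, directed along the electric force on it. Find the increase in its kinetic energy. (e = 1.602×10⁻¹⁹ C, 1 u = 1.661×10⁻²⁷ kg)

The magnetic force is always ⟂ v and does no work; only the electric force changes KE.
ΔKE = F_E · d = |q|E d = (1.602×10⁻¹⁹)(5870)(0.618) ≈ 5.81×10⁻¹⁶ J.

ΔKE ≈ 5.81×10⁻¹⁶ J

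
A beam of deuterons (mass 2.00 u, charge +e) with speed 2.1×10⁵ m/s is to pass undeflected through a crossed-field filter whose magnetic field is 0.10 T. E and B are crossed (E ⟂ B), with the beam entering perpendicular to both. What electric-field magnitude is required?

For straight-line motion qE = qvB, so E = vB.
E = 2.1×10⁵ × 0.10 = 2.1×10⁴ V/m.

E = 2.1×10⁴ V/m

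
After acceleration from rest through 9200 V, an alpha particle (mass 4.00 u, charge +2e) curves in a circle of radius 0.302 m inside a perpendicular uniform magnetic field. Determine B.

B ≈ 0.0647 T

v = √(2|q|V/m) = √(2·3.204×10⁻¹⁹·9200/6.644×10⁻²⁷) ≈ 9.420×10⁵ m/s.
B = mv/(|q|r) = (6.644×10⁻²⁷)(9.420×10⁵)/((3.204×10⁻¹⁹)(0.302)) ≈ 0.0647 T.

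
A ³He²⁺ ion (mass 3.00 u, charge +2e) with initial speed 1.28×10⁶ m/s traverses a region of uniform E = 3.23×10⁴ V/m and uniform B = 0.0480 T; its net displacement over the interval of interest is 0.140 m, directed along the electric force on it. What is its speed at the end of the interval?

B does no work; ΔKE = |q|E d.
½mv_f² = ½mv₀² + |q|Ed = ½(4.983×10⁻²⁷)(1.28×10⁶)² + (3.204×10⁻¹⁹)(3.23×10⁴)(0.140) ≈ 4.082×10⁻¹⁵ J + 1.449×10⁻¹⁵ J ≈ 5.531×10⁻¹⁵ J.
v_f = √(2·5.531×10⁻¹⁵/4.983×10⁻²⁷) ≈ 1.49×10⁶ m/s.

v_f ≈ 1.49×10⁶ m/s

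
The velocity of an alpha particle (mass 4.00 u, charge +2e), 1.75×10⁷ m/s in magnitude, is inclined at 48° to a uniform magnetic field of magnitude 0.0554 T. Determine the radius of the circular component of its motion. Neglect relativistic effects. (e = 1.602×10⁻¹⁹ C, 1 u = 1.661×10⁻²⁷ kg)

v⊥ = v sinθ = 1.75×10⁷·sin48° ≈ 1.301×10⁷ m/s.
r = m v⊥/(|q|B) = (6.644×10⁻²⁷)(1.301×10⁷)/((3.204×10⁻¹⁹)(0.0554)) ≈ 4.87 m.

r ≈ 4.87 m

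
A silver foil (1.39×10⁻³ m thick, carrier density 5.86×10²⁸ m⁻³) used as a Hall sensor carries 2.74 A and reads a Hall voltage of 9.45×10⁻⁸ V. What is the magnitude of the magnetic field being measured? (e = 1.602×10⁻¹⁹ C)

From V_H = IB/(n e t), B = V_H n e t / I.
B = (9.45×10⁻⁸)(5.86×10²⁸)(1.602×10⁻¹⁹)(1.39×10⁻³)/2.74 ≈ 0.450 T.

B ≈ 0.450 T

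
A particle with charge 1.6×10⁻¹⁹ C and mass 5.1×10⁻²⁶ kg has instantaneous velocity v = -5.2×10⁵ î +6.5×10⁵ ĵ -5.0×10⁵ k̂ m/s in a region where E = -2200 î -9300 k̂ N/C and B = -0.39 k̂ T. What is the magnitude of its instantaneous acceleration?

|a| ≈ 1.02×10¹² m/s²

v×B = (-2.54×10⁵, -2.03×10⁵, 0) N/C.
E + v×B = (-2.56×10⁵, -2.03×10⁵, -9300) N/C.
F = q(E + v×B) = (1.6×10⁻¹⁹ C)·(-2.56×10⁵, -2.03×10⁵, -9300) = (-4.09×10⁻¹⁴, -3.24×10⁻¹⁴, -1.49×10⁻¹⁵) N.
|a| = |F|/m = 5.224×10⁻¹⁴/5.1×10⁻²⁶ ≈ 1.02×10¹² m/s².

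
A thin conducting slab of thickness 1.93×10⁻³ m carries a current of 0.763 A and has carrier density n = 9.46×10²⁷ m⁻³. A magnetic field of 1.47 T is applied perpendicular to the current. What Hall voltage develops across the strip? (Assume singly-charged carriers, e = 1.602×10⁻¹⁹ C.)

V_H ≈ 3.83×10⁻⁷ V

V_H = IB/(n e t).
V_H = (0.763)(1.47)/((9.46×10²⁷)(1.602×10⁻¹⁹)(1.93×10⁻³)) ≈ 3.83×10⁻⁷ V.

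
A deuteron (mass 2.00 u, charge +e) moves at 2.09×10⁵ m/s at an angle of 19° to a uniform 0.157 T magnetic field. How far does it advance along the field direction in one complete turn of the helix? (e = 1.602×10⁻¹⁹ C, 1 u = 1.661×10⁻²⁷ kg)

v∥ = v cosθ = 2.09×10⁵·cos19° ≈ 1.976×10⁵ m/s.
T = 2πm/(|q|B) = 2π(3.322×10⁻²⁷)/((1.602×10⁻¹⁹)(0.157)) ≈ 8.299×10⁻⁷ s.
pitch = v∥ T = (1.976×10⁵)(8.299×10⁻⁷) ≈ 0.164 m.

p ≈ 0.164 m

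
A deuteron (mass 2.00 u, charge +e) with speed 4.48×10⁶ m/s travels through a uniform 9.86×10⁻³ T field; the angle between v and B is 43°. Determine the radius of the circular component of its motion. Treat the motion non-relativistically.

v⊥ = v sinθ = 4.48×10⁶·sin43° ≈ 3.055×10⁶ m/s.
r = m v⊥/(|q|B) = (3.322×10⁻²⁷)(3.055×10⁶)/((1.602×10⁻¹⁹)(9.86×10⁻³)) ≈ 6.43 m.

r ≈ 6.43 m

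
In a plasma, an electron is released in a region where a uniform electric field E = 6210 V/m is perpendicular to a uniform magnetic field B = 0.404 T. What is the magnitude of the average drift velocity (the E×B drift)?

The E×B drift speed is v_d = E/B.
v_d = 6210/0.404 = 1.54×10⁴ m/s.

v_d ≈ 1.54×10⁴ m/s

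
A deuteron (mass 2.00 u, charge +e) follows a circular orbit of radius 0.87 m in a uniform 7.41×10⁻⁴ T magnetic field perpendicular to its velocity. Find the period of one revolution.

The cyclotron period depends only on m, q, B: T = 2πm/(|q|B).
T = 2π(3.322×10⁻²⁷)/((1.602×10⁻¹⁹)(7.41×10⁻⁴)) ≈ 1.76×10⁻⁴ s.

T ≈ 1.76×10⁻⁴ s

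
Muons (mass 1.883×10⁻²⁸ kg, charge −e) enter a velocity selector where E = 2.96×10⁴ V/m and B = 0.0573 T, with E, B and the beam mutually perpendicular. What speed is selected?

Straight-line motion ⇒ electric and magnetic forces cancel, so E = vB.
v = E/B = 2.96×10⁴/0.0573 = 5.17×10⁵ m/s.

v = 5.17×10⁵ m/s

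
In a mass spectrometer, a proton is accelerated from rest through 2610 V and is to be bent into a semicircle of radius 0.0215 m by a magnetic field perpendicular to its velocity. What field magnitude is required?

B ≈ 0.343 T

v = √(2|q|V/m) = √(2·1.602×10⁻¹⁹·2610/1.673×10⁻²⁷) ≈ 7.070×10⁵ m/s.
B = mv/(|q|r) = (1.673×10⁻²⁷)(7.070×10⁵)/((1.602×10⁻¹⁹)(0.0215)) ≈ 0.343 T.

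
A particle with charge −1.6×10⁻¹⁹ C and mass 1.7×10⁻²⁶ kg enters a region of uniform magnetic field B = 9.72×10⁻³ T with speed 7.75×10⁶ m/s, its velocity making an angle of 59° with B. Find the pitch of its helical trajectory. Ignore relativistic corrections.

v∥ = v cosθ = 7.75×10⁶·cos59° ≈ 3.992×10⁶ m/s.
T = 2πm/(|q|B) = 2π(1.7×10⁻²⁶)/((1.6×10⁻¹⁹)(9.72×10⁻³)) ≈ 6.868×10⁻⁵ s.
pitch = v∥ T = (3.992×10⁶)(6.868×10⁻⁵) ≈ 274 m.

p ≈ 274 m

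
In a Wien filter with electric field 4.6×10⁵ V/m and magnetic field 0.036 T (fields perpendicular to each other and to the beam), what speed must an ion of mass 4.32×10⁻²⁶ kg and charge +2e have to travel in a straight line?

v = 1.3×10⁷ m/s

Straight-line motion ⇒ electric and magnetic forces cancel, so E = vB.
v = E/B = 4.6×10⁵/0.036 = 1.3×10⁷ m/s.
The result is independent of the particle's charge and mass.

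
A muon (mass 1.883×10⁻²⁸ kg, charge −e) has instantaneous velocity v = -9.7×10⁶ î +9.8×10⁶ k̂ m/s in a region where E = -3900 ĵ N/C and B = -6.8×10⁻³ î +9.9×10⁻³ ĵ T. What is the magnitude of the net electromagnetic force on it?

|F| ≈ 2.46×10⁻¹⁴ N

v×B = (-9.70×10⁴, -6.66×10⁴, -9.60×10⁴) N/C.
E + v×B = (-9.70×10⁴, -7.05×10⁴, -9.60×10⁴) N/C.
F = q(E + v×B) = (−1.602×10⁻¹⁹ C)·(-9.70×10⁴, -7.05×10⁴, -9.60×10⁴) = (1.55×10⁻¹⁴, 1.13×10⁻¹⁴, 1.54×10⁻¹⁴) N.
|F| = 2.46×10⁻¹⁴ N.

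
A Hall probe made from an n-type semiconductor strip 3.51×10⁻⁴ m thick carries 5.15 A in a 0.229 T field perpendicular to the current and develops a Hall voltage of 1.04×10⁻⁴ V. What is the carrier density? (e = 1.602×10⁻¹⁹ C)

From V_H = IB/(n e t), n = IB/(V_H e t).
n = (5.15)(0.229)/((1.04×10⁻⁴)(1.602×10⁻¹⁹)(3.51×10⁻⁴)) ≈ 2.02×10²⁶ m⁻³.

n ≈ 2.02×10²⁶ m⁻³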